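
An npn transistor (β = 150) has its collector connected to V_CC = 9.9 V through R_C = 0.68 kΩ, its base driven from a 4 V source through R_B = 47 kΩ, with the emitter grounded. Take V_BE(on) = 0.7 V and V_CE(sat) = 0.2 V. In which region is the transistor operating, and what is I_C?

Assume active. Base-emitter loop: I_B = (V_BB − V_BE)/R_B = (4 − 0.7)/47 = 0.0702 mA.
I_C = β·I_B = 150×0.0702 = 10.5 mA.
V_CE = V_CC − I_C·R_C = 9.9 − 10.5×0.68 = 2.74 V > V_CE(sat), so the active-region assumption holds.

active; I_C ≈ 11 mA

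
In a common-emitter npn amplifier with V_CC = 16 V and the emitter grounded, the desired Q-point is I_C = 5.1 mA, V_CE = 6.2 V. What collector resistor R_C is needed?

Collector loop: V_CC = I_C·R_C + V_CE.
R_C = (V_CC − V_CE)/I_C = (16 − 6.2)/5.1 = 1.92 kΩ.

R_C ≈ 1.9 kΩ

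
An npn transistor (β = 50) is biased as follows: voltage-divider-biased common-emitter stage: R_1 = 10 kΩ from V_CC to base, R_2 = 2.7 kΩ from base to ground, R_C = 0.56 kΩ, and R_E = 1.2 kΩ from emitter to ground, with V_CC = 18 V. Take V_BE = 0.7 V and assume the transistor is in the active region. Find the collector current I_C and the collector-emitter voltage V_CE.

I_C ≈ 2.5 mA, V_CE ≈ 14 V

Thevenize the base divider: V_Th = V_CC·R_2/(R_1+R_2) = 18×2.7/12.7 = 3.83 V, R_Th = R_1‖R_2 = 2.13 kΩ.
Base-emitter loop: V_Th = I_B·R_Th + V_BE + (β+1)I_B·R_E, so I_B = (3.83 − 0.7) / (2.13 + 51×1.2) = 0.0494 mA.
I_C = β·I_B = 50×0.0494 = 2.47 mA, and I_E = (β+1)I_B = 2.52 mA.
V_CE = V_CC − I_C·R_C − I_E·R_E = 18 − 2.47×0.56 − 2.52×1.2 = 13.6 V.
V_CE = 13.6 V > 0.2 V confirms active-region operation.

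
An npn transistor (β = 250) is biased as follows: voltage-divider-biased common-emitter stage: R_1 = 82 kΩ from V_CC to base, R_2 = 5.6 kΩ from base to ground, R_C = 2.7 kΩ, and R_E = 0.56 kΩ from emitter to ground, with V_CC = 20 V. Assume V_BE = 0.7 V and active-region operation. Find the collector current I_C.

I_C ≈ 0.99 mA

Thevenize the base divider: V_Th = V_CC·R_2/(R_1+R_2) = 20×5.6/87.6 = 1.28 V, R_Th = R_1‖R_2 = 5.24 kΩ.
Base-emitter loop: V_Th = I_B·R_Th + V_BE + (β+1)I_B·R_E, so I_B = (1.28 − 0.7) / (5.24 + 251×0.56) = 0.00397 mA.
I_C = β·I_B = 250×0.00397 = 0.992 mA, and I_E = (β+1)I_B = 0.996 mA.
V_CE = V_CC − I_C·R_C − I_E·R_E = 20 − 0.992×2.7 − 0.996×0.56 = 16.8 V.
V_CE = 16.8 V > 0.2 V confirms active-region operation.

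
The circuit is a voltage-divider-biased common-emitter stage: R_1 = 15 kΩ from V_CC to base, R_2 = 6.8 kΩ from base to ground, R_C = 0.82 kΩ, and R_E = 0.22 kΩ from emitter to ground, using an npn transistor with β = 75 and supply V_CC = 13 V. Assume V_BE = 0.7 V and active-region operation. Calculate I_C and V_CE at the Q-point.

I_C ≈ 12 mA, V_CE ≈ 0.74 V

Thevenize the base divider: V_Th = V_CC·R_2/(R_1+R_2) = 13×6.8/21.8 = 4.06 V, R_Th = R_1‖R_2 = 4.68 kΩ.
Base-emitter loop: V_Th = I_B·R_Th + V_BE + (β+1)I_B·R_E, so I_B = (4.06 − 0.7) / (4.68 + 76×0.22) = 0.157 mA.
I_C = β·I_B = 75×0.157 = 11.8 mA, and I_E = (β+1)I_B = 11.9 mA.
V_CE = V_CC − I_C·R_C − I_E·R_E = 13 − 11.8×0.82 − 11.9×0.22 = 0.736 V.
V_CE = 0.736 V > 0.2 V confirms active-region operation.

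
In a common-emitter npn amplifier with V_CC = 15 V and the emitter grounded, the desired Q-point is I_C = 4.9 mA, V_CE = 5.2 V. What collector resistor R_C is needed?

Collector loop: V_CC = I_C·R_C + V_CE.
R_C = (V_CC − V_CE)/I_C = (15 − 5.2)/4.9 = 2 kΩ.

R_C ≈ 2 kΩ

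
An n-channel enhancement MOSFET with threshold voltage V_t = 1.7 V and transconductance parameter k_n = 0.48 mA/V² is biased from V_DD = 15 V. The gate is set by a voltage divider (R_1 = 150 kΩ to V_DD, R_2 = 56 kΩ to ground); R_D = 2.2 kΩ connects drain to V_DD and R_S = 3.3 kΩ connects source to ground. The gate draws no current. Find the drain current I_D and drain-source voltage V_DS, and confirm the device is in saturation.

V_G = V_DD·R_2/(R_1+R_2) = 15×56/206 = 4.08 V.
Assume saturation: I_D = (k_n/2)(V_GS − V_t)² with V_GS = V_G − I_D·R_S = 4.08 − 3.3·I_D.
Substituting gives 2.61·I_D² − 4.77·I_D + 1.36 = 0, with roots I_D = 0.353 or 1.47 mA.
The root I_D = 1.47 mA gives V_GS = -0.775 V ≤ V_t, so take I_D = 0.353 mA.
Then V_GS = 2.91 V and V_DS = V_DD − I_D(R_D+R_S) = 15 − 0.353×5.5 = 13.1 V.
Saturation requires V_DS ≥ V_GS − V_t = 1.21 V; 13.1 ≥ 1.21 ✓.

I_D ≈ 0.35 mA, V_DS ≈ 13 V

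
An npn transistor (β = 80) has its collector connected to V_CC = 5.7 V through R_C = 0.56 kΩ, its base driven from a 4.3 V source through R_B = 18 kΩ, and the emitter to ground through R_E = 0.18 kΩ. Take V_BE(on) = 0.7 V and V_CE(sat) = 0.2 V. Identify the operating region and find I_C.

saturation; I_C ≈ 7.4 mA

Assume active: I_B = (4.3 − 0.7)/(18 + 81×0.18) = 0.11 mA, I_C = β·I_B = 8.84 mA.
Then V_CE = 5.7 − 8.84×0.56 − 8.95×0.18 = -0.861 V < 0.2 V — the active assumption fails.
Re-solve with V_CE = 0.2 V. KCL at the emitter: V_E/R_E = (V_BB−0.7−V_E)/R_B + (V_CC−0.2−V_E)/R_C, giving V_E = 1.35 V.
I_C = (V_CC − 0.2 − V_E)/R_C = (5.5 − 1.35)/0.56 = 7.4 mA.
Check: I_B = (3.6 − 1.35)/18 = 0.125 mA, and β·I_B = 9.98 mA > I_C, confirming saturation.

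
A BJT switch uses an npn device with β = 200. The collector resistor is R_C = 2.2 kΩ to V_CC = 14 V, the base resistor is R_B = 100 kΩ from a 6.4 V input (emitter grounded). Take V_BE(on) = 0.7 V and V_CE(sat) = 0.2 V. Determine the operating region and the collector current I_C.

saturation; I_C ≈ 6.3 mA

Assume active: I_B = (6.4 − 0.7)/100 = 0.057 mA, giving I_C = β·I_B = 11.4 mA.
But then V_CE = 14 − 11.4×2.2 = -11.1 V < V_CE(sat) = 0.2 V — impossible in the active region.
So the transistor is saturated. With V_CE = 0.2 V, I_C = (V_CC − 0.2)/R_C = 13.8/2.2 = 6.27 mA.
Check: β·I_B = 11.4 mA > I_C = 6.27 mA, confirming saturation.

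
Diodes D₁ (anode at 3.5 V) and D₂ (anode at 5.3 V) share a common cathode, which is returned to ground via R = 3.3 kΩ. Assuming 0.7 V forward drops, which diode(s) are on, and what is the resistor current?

Only D₂ conducts; I_R ≈ 1.4 mA

Assume both conduct. Then node N would need to be at both 3.5−0.7 = 2.8 V and 5.3−0.7 = 4.6 V, which is impossible.
Assume only D₂ conducts: V_N = 5.3 − 0.7 = 4.6 V, so I_R = 4.6/3.3 = 1.39 mA.
Check D₁: its anode-to-cathode voltage is 3.5 − 4.6 = -1.1 V < 0.7 V, so it is off. The assumption is consistent.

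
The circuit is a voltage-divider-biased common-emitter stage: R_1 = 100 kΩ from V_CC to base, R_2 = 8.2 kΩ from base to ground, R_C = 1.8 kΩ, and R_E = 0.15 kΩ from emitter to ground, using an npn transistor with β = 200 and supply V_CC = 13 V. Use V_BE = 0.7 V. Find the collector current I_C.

Thevenize the base divider: V_Th = V_CC·R_2/(R_1+R_2) = 13×8.2/108 = 0.985 V, R_Th = R_1‖R_2 = 7.58 kΩ.
Base-emitter loop: V_Th = I_B·R_Th + V_BE + (β+1)I_B·R_E, so I_B = (0.985 − 0.7) / (7.58 + 201×0.15) = 0.00756 mA.
I_C = β·I_B = 200×0.00756 = 1.51 mA, and I_E = (β+1)I_B = 1.52 mA.
V_CE = V_CC − I_C·R_C − I_E·R_E = 13 − 1.51×1.8 − 1.52×0.15 = 10.1 V.
V_CE = 10.1 V > 0.2 V confirms active-region operation.

I_C ≈ 1.5 mA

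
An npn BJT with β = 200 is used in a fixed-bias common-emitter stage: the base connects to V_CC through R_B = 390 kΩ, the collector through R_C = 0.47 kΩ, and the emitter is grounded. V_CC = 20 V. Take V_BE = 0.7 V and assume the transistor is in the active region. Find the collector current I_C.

I_C ≈ 9.9 mA

Base loop: V_CC = I_B·R_B + V_BE, so I_B = (20 − 0.7)/390 kΩ = 0.0495 mA.
In the active region I_C = β·I_B = 200 × 0.0495 = 9.9 mA.
Collector loop: V_CE = V_CC − I_C·R_C = 20 − 9.9×0.47 = 15.3 V.
Since V_CE = 15.3 V > V_CE(sat) ≈ 0.2 V, the transistor is in the active region as assumed.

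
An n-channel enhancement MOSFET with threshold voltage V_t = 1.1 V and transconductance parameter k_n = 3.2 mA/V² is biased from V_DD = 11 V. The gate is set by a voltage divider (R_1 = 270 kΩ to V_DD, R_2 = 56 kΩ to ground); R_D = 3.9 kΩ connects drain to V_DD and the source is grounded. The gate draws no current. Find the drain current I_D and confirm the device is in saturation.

I_D ≈ 1 mA

V_G = V_DD·R_2/(R_1+R_2) = 11×56/326 = 1.89 V. With the source grounded, V_GS = V_G = 1.89 V.
Assume saturation: I_D = (k_n/2)(V_GS − V_t)² = (3.2/2)×(1.89 − 1.1)² = 1.6×0.79² = 0.997 mA.
V_DS = V_DD − I_D·R_D = 11 − 0.997×3.9 = 7.11 V.
Saturation requires V_DS ≥ V_GS − V_t = 0.79 V; 7.11 ≥ 0.79 ✓.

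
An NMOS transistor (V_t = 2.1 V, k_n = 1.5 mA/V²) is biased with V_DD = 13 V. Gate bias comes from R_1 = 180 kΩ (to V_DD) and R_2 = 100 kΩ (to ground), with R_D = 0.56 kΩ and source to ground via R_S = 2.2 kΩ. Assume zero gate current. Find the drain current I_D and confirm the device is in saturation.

V_G = V_DD·R_2/(R_1+R_2) = 13×100/280 = 4.64 V.
Assume saturation: I_D = (k_n/2)(V_GS − V_t)² with V_GS = V_G − I_D·R_S = 4.64 − 2.2·I_D.
Substituting gives 3.63·I_D² − 9.39·I_D + 4.85 = 0, with roots I_D = 0.713 or 1.87 mA.
The root I_D = 1.87 mA gives V_GS = 0.519 V ≤ V_t, so take I_D = 0.713 mA.
Then V_GS = 3.07 V and V_DS = V_DD − I_D(R_D+R_S) = 13 − 0.713×2.76 = 11 V.
Saturation requires V_DS ≥ V_GS − V_t = 0.975 V; 11 ≥ 0.975 ✓.

I_D ≈ 0.71 mA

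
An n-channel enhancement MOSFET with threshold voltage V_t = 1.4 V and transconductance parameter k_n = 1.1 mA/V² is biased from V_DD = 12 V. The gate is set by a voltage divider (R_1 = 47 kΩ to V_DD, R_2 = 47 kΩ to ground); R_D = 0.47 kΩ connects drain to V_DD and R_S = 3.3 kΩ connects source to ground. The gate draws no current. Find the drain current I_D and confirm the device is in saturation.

V_G = V_DD·R_2/(R_1+R_2) = 12×47/94 = 6 V.
Assume saturation: I_D = (k_n/2)(V_GS − V_t)² with V_GS = V_G − I_D·R_S = 6 − 3.3·I_D.
Substituting gives 5.99·I_D² − 17.7·I_D + 11.6 = 0, with roots I_D = 0.988 or 1.97 mA.
The root I_D = 1.97 mA gives V_GS = -0.491 V ≤ V_t, so take I_D = 0.988 mA.
Then V_GS = 2.74 V and V_DS = V_DD − I_D(R_D+R_S) = 12 − 0.988×3.77 = 8.28 V.
Saturation requires V_DS ≥ V_GS − V_t = 1.34 V; 8.28 ≥ 1.34 ✓.

I_D ≈ 0.99 mA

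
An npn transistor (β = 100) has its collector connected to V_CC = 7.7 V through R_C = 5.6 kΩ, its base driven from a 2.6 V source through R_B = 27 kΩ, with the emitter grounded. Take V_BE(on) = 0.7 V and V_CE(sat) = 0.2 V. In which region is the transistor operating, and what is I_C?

Assume active: I_B = (2.6 − 0.7)/27 = 0.0704 mA, giving I_C = β·I_B = 7.04 mA.
But then V_CE = 7.7 − 7.04×5.6 = -31.7 V < V_CE(sat) = 0.2 V — impossible in the active region.
So the transistor is saturated. With V_CE = 0.2 V, I_C = (V_CC − 0.2)/R_C = 7.5/5.6 = 1.34 mA.
Check: β·I_B = 7.04 mA > I_C = 1.34 mA, confirming saturation.

saturation; I_C ≈ 1.3 mA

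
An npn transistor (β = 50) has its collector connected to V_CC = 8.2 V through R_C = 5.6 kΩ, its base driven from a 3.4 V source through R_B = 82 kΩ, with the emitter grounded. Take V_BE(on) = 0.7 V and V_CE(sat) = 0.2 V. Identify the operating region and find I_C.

saturation; I_C ≈ 1.4 mA

Assume active: I_B = (3.4 − 0.7)/82 = 0.0329 mA, giving I_C = β·I_B = 1.65 mA.
But then V_CE = 8.2 − 1.65×5.6 = -1.02 V < V_CE(sat) = 0.2 V — impossible in the active region.
So the transistor is saturated. With V_CE = 0.2 V, I_C = (V_CC − 0.2)/R_C = 8/5.6 = 1.43 mA.
Check: β·I_B = 1.65 mA > I_C = 1.43 mA, confirming saturation.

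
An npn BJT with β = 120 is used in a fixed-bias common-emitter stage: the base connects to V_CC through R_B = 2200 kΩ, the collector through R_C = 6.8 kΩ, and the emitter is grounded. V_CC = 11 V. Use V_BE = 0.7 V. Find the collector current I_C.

Base loop: V_CC = I_B·R_B + V_BE, so I_B = (11 − 0.7)/2200 kΩ = 0.00468 mA.
In the active region I_C = β·I_B = 120 × 0.00468 = 0.562 mA.
Collector loop: V_CE = V_CC − I_C·R_C = 11 − 0.562×6.8 = 7.18 V.
Since V_CE = 7.18 V > V_CE(sat) ≈ 0.2 V, the transistor is in the active region as assumed.

I_C ≈ 0.56 mA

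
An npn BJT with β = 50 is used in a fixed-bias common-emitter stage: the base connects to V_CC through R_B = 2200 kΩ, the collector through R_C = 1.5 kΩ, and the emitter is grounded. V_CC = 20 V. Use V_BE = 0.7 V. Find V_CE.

V_CE ≈ 19 V

Base loop: V_CC = I_B·R_B + V_BE, so I_B = (20 − 0.7)/2200 kΩ = 0.00877 mA.
In the active region I_C = β·I_B = 50 × 0.00877 = 0.439 mA.
Collector loop: V_CE = V_CC − I_C·R_C = 20 − 0.439×1.5 = 19.3 V.
Since V_CE = 19.3 V > V_CE(sat) ≈ 0.2 V, the transistor is in the active region as assumed.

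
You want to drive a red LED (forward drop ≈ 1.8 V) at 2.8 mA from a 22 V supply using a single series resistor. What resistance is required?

R ≈ 7.2 kΩ

The resistor drops V_S − V_D = 22 − 1.8 = 20.2 V at 2.8 mA.
R = 20.2 V / 2.8 mA = 7.21 kΩ.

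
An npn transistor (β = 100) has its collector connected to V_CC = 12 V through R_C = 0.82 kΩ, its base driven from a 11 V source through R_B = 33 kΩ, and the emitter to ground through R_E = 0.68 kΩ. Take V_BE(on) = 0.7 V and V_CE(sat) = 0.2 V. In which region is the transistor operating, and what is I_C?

saturation; I_C ≈ 7.8 mA

Assume active: I_B = (11 − 0.7)/(33 + 101×0.68) = 0.101 mA, I_C = β·I_B = 10.1 mA.
Then V_CE = 12 − 10.1×0.82 − 10.2×0.68 = -3.26 V < 0.2 V — the active assumption fails.
Re-solve with V_CE = 0.2 V. KCL at the emitter: V_E/R_E = (V_BB−0.7−V_E)/R_B + (V_CC−0.2−V_E)/R_C, giving V_E = 5.4 V.
I_C = (V_CC − 0.2 − V_E)/R_C = (11.8 − 5.4)/0.82 = 7.8 mA.
Check: I_B = (10.3 − 5.4)/33 = 0.148 mA, and β·I_B = 14.8 mA > I_C, confirming saturation.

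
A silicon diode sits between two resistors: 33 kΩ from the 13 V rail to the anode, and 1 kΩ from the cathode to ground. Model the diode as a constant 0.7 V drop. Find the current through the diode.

The two resistors are in series with the diode, so KVL gives 13 = I·33 + 0.7 + I·1.
I = (13 − 0.7) / (33 + 1) kΩ = 12.3 / 34 = 0.362 mA.

I ≈ 0.36 mA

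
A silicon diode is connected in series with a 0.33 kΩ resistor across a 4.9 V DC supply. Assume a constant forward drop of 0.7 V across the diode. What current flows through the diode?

I ≈ 13 mA

KVL around the loop: 4.9 = V_D + I·R = 0.7 + I × 0.33 kΩ.
So I = (4.9 − 0.7) / 0.33 kΩ = 4.2 / 0.33 = 12.7 mA.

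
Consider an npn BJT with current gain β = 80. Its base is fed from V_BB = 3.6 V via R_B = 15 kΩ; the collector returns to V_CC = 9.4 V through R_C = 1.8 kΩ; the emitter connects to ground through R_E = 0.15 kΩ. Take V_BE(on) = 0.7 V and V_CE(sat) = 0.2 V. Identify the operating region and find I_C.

Assume active: I_B = (3.6 − 0.7)/(15 + 81×0.15) = 0.107 mA, I_C = β·I_B = 8.55 mA.
Then V_CE = 9.4 − 8.55×1.8 − 8.65×0.15 = -7.28 V < 0.2 V — the active assumption fails.
Re-solve with V_CE = 0.2 V. KCL at the emitter: V_E/R_E = (V_BB−0.7−V_E)/R_B + (V_CC−0.2−V_E)/R_C, giving V_E = 0.728 V.
I_C = (V_CC − 0.2 − V_E)/R_C = (9.2 − 0.728)/1.8 = 4.71 mA.
Check: I_B = (2.9 − 0.728)/15 = 0.145 mA, and β·I_B = 11.6 mA > I_C, confirming saturation.

saturation; I_C ≈ 4.7 mA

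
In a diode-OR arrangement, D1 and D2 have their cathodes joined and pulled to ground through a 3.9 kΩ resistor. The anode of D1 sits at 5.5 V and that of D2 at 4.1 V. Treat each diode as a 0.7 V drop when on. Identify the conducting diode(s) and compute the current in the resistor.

Only D1 conducts; I_R ≈ 1.2 mA

Assume both conduct. Then node N would need to be at both 5.5−0.7 = 4.8 V and 4.1−0.7 = 3.4 V, which is impossible.
Assume only D1 conducts: V_N = 5.5 − 0.7 = 4.8 V, so I_R = 4.8/3.9 = 1.23 mA.
Check D2: its anode-to-cathode voltage is 4.1 − 4.8 = -0.7 V < 0.7 V, so it is off. The assumption is consistent.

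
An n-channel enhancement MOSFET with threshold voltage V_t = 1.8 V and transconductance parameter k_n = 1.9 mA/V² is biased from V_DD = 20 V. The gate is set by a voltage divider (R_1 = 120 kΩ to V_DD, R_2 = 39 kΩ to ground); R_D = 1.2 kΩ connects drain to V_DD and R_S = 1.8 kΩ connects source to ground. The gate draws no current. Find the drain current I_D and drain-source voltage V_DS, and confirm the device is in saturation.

V_G = V_DD·R_2/(R_1+R_2) = 20×39/159 = 4.91 V.
Assume saturation: I_D = (k_n/2)(V_GS − V_t)² with V_GS = V_G − I_D·R_S = 4.91 − 1.8·I_D.
Substituting gives 3.08·I_D² − 11.6·I_D + 9.16 = 0, with roots I_D = 1.12 or 2.65 mA.
The root I_D = 2.65 mA gives V_GS = 0.129 V ≤ V_t, so take I_D = 1.12 mA.
Then V_GS = 2.89 V and V_DS = V_DD − I_D(R_D+R_S) = 20 − 1.12×3 = 16.6 V.
Saturation requires V_DS ≥ V_GS − V_t = 1.09 V; 16.6 ≥ 1.09 ✓.

I_D ≈ 1.1 mA, V_DS ≈ 17 V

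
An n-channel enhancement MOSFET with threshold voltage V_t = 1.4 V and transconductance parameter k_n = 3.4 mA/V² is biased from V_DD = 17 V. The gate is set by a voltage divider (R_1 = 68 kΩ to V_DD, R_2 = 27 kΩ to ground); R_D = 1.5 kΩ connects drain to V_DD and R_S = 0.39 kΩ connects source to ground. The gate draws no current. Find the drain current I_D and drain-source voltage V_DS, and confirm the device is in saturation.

I_D ≈ 4.6 mA, V_DS ≈ 8.3 V

V_G = V_DD·R_2/(R_1+R_2) = 17×27/95 = 4.83 V.
Assume saturation: I_D = (k_n/2)(V_GS − V_t)² with V_GS = V_G − I_D·R_S = 4.83 − 0.39·I_D.
Substituting gives 0.259·I_D² − 5.55·I_D + 20 = 0, with roots I_D = 4.59 or 16.9 mA.
The root I_D = 16.9 mA gives V_GS = -1.75 V ≤ V_t, so take I_D = 4.59 mA.
Then V_GS = 3.04 V and V_DS = V_DD − I_D(R_D+R_S) = 17 − 4.59×1.89 = 8.33 V.
Saturation requires V_DS ≥ V_GS − V_t = 1.64 V; 8.33 ≥ 1.64 ✓.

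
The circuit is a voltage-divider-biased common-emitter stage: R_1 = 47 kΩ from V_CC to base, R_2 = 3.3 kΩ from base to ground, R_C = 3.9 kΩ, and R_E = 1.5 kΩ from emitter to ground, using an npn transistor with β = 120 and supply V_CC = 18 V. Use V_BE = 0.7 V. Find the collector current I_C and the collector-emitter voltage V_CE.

I_C ≈ 0.31 mA, V_CE ≈ 16 V

Thevenize the base divider: V_Th = V_CC·R_2/(R_1+R_2) = 18×3.3/50.3 = 1.18 V, R_Th = R_1‖R_2 = 3.08 kΩ.
Base-emitter loop: V_Th = I_B·R_Th + V_BE + (β+1)I_B·R_E, so I_B = (1.18 − 0.7) / (3.08 + 121×1.5) = 0.00261 mA.
I_C = β·I_B = 120×0.00261 = 0.313 mA, and I_E = (β+1)I_B = 0.315 mA.
V_CE = V_CC − I_C·R_C − I_E·R_E = 18 − 0.313×3.9 − 0.315×1.5 = 16.3 V.
V_CE = 16.3 V > 0.2 V confirms active-region operation.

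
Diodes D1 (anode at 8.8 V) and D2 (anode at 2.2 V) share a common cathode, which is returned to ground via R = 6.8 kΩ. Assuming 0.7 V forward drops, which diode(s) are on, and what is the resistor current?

Assume both conduct. Then node N would need to be at both 8.8−0.7 = 8.1 V and 2.2−0.7 = 1.5 V, which is impossible.
Assume only D1 conducts: V_N = 8.8 − 0.7 = 8.1 V, so I_R = 8.1/6.8 = 1.19 mA.
Check D2: its anode-to-cathode voltage is 2.2 − 8.1 = -5.9 V < 0.7 V, so it is off. The assumption is consistent.

Only D1 conducts; I_R ≈ 1.2 mA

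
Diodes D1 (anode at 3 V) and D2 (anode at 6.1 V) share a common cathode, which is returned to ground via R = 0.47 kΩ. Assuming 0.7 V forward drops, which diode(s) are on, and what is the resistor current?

Assume both conduct. Then node N would need to be at both 3−0.7 = 2.3 V and 6.1−0.7 = 5.4 V, which is impossible.
Assume only D2 conducts: V_N = 6.1 − 0.7 = 5.4 V, so I_R = 5.4/0.47 = 11.5 mA.
Check D1: its anode-to-cathode voltage is 3 − 5.4 = -2.4 V < 0.7 V, so it is off. The assumption is consistent.

Only D2 conducts; I_R ≈ 11 mA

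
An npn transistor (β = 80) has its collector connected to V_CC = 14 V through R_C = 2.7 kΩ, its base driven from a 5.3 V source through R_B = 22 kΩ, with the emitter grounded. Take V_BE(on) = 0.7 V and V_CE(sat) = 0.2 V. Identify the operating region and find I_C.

Assume active: I_B = (5.3 − 0.7)/22 = 0.209 mA, giving I_C = β·I_B = 16.7 mA.
But then V_CE = 14 − 16.7×2.7 = -31.2 V < V_CE(sat) = 0.2 V — impossible in the active region.
So the transistor is saturated. With V_CE = 0.2 V, I_C = (V_CC − 0.2)/R_C = 13.8/2.7 = 5.11 mA.
Check: β·I_B = 16.7 mA > I_C = 5.11 mA, confirming saturation.

saturation; I_C ≈ 5.1 mA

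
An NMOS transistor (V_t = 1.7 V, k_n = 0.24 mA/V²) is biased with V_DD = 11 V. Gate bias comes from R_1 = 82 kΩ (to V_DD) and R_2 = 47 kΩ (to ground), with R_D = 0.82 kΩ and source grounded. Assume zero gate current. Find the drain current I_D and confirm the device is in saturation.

I_D ≈ 0.64 mA

V_G = V_DD·R_2/(R_1+R_2) = 11×47/129 = 4.01 V. With the source grounded, V_GS = V_G = 4.01 V.
Assume saturation: I_D = (k_n/2)(V_GS − V_t)² = (0.24/2)×(4.01 − 1.7)² = 0.12×2.31² = 0.639 mA.
V_DS = V_DD − I_D·R_D = 11 − 0.639×0.82 = 10.5 V.
Saturation requires V_DS ≥ V_GS − V_t = 2.31 V; 10.5 ≥ 2.31 ✓.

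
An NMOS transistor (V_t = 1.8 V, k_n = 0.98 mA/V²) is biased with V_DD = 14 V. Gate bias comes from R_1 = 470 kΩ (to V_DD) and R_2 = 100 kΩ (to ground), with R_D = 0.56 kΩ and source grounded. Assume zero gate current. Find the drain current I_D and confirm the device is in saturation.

I_D ≈ 0.21 mA

V_G = V_DD·R_2/(R_1+R_2) = 14×100/570 = 2.46 V. With the source grounded, V_GS = V_G = 2.46 V.
Assume saturation: I_D = (k_n/2)(V_GS − V_t)² = (0.98/2)×(2.46 − 1.8)² = 0.49×0.656² = 0.211 mA.
V_DS = V_DD − I_D·R_D = 14 − 0.211×0.56 = 13.9 V.
Saturation requires V_DS ≥ V_GS − V_t = 0.656 V; 13.9 ≥ 0.656 ✓.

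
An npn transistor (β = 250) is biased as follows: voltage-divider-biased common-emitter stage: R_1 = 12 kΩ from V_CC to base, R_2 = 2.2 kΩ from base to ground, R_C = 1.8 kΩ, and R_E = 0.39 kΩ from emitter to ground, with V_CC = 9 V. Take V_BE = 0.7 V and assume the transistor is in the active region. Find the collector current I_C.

Thevenize the base divider: V_Th = V_CC·R_2/(R_1+R_2) = 9×2.2/14.2 = 1.39 V, R_Th = R_1‖R_2 = 1.86 kΩ.
Base-emitter loop: V_Th = I_B·R_Th + V_BE + (β+1)I_B·R_E, so I_B = (1.39 − 0.7) / (1.86 + 251×0.39) = 0.00696 mA.
I_C = β·I_B = 250×0.00696 = 1.74 mA, and I_E = (β+1)I_B = 1.75 mA.
V_CE = V_CC − I_C·R_C − I_E·R_E = 9 − 1.74×1.8 − 1.75×0.39 = 5.19 V.
V_CE = 5.19 V > 0.2 V confirms active-region operation.

I_C ≈ 1.7 mA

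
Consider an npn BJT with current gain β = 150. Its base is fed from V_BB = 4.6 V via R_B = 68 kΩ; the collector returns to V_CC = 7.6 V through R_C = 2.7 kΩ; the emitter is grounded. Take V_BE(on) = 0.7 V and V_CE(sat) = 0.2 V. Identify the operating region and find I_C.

Assume active: I_B = (4.6 − 0.7)/68 = 0.0574 mA, giving I_C = β·I_B = 8.6 mA.
But then V_CE = 7.6 − 8.6×2.7 = -15.6 V < V_CE(sat) = 0.2 V — impossible in the active region.
So the transistor is saturated. With V_CE = 0.2 V, I_C = (V_CC − 0.2)/R_C = 7.4/2.7 = 2.74 mA.
Check: β·I_B = 8.6 mA > I_C = 2.74 mA, confirming saturation.

saturation; I_C ≈ 2.7 mA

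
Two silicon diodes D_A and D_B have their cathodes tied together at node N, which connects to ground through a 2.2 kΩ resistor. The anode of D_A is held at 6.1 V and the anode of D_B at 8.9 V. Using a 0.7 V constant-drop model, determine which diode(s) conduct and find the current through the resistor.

Assume both conduct. Then node N would need to be at both 6.1−0.7 = 5.4 V and 8.9−0.7 = 8.2 V, which is impossible.
Assume only D_B conducts: V_N = 8.9 − 0.7 = 8.2 V, so I_R = 8.2/2.2 = 3.73 mA.
Check D_A: its anode-to-cathode voltage is 6.1 − 8.2 = -2.1 V < 0.7 V, so it is off. The assumption is consistent.

Only D_B conducts; I_R ≈ 3.7 mA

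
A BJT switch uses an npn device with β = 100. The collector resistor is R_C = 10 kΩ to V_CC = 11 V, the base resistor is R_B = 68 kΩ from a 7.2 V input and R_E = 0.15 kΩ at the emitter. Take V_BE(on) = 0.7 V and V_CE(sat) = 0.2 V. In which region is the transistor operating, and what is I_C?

saturation; I_C ≈ 1.1 mA

Assume active: I_B = (7.2 − 0.7)/(68 + 101×0.15) = 0.0782 mA, I_C = β·I_B = 7.82 mA.
Then V_CE = 11 − 7.82×10 − 7.9×0.15 = -68.4 V < 0.2 V — the active assumption fails.
Re-solve with V_CE = 0.2 V. KCL at the emitter: V_E/R_E = (V_BB−0.7−V_E)/R_B + (V_CC−0.2−V_E)/R_C, giving V_E = 0.173 V.
I_C = (V_CC − 0.2 − V_E)/R_C = (10.8 − 0.173)/10 = 1.06 mA.
Check: I_B = (6.5 − 0.173)/68 = 0.093 mA, and β·I_B = 9.3 mA > I_C, confirming saturation.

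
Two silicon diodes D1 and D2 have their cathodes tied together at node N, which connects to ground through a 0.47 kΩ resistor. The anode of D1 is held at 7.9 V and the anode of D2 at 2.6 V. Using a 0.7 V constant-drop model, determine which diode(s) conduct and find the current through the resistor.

Assume both conduct. Then node N would need to be at both 7.9−0.7 = 7.2 V and 2.6−0.7 = 1.9 V, which is impossible.
Assume only D1 conducts: V_N = 7.9 − 0.7 = 7.2 V, so I_R = 7.2/0.47 = 15.3 mA.
Check D2: its anode-to-cathode voltage is 2.6 − 7.2 = -4.6 V < 0.7 V, so it is off. The assumption is consistent.

Only D1 conducts; I_R ≈ 15 mA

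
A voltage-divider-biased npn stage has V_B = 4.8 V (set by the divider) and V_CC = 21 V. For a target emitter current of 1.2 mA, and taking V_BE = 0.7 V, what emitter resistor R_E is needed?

V_E = V_B − V_BE = 4.8 − 0.7 = 4.1 V.
R_E = V_E / I_E = 4.1 / 1.2 = 3.42 kΩ.

R_E ≈ 3.4 kΩ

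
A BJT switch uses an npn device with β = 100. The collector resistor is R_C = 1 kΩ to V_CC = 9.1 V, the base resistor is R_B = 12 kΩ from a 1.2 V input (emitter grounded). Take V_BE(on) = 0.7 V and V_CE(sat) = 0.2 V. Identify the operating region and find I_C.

active; I_C ≈ 4.2 mA

Assume active. Base-emitter loop: I_B = (V_BB − V_BE)/R_B = (1.2 − 0.7)/12 = 0.0417 mA.
I_C = β·I_B = 100×0.0417 = 4.17 mA.
V_CE = V_CC − I_C·R_C = 9.1 − 4.17×1 = 4.93 V > V_CE(sat), so the active-region assumption holds.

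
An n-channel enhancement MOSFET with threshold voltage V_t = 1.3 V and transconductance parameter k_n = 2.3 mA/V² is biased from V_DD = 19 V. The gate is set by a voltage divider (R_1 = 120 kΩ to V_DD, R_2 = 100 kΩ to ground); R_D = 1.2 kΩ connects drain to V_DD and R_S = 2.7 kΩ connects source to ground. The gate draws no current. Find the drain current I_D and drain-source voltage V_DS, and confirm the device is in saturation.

I_D ≈ 2.2 mA, V_DS ≈ 10 V

V_G = V_DD·R_2/(R_1+R_2) = 19×100/220 = 8.64 V.
Assume saturation: I_D = (k_n/2)(V_GS − V_t)² with V_GS = V_G − I_D·R_S = 8.64 − 2.7·I_D.
Substituting gives 8.38·I_D² − 46.6·I_D + 61.9 = 0, with roots I_D = 2.2 or 3.35 mA.
The root I_D = 3.35 mA gives V_GS = -0.407 V ≤ V_t, so take I_D = 2.2 mA.
Then V_GS = 2.68 V and V_DS = V_DD − I_D(R_D+R_S) = 19 − 2.2×3.9 = 10.4 V.
Saturation requires V_DS ≥ V_GS − V_t = 1.38 V; 10.4 ≥ 1.38 ✓.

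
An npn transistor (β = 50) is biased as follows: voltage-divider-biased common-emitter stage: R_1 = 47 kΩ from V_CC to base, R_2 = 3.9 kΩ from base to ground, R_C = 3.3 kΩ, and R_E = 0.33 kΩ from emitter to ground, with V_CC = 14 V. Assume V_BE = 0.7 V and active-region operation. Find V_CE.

V_CE ≈ 11 V

Thevenize the base divider: V_Th = V_CC·R_2/(R_1+R_2) = 14×3.9/50.9 = 1.07 V, R_Th = R_1‖R_2 = 3.6 kΩ.
Base-emitter loop: V_Th = I_B·R_Th + V_BE + (β+1)I_B·R_E, so I_B = (1.07 − 0.7) / (3.6 + 51×0.33) = 0.0182 mA.
I_C = β·I_B = 50×0.0182 = 0.912 mA, and I_E = (β+1)I_B = 0.93 mA.
V_CE = V_CC − I_C·R_C − I_E·R_E = 14 − 0.912×3.3 − 0.93×0.33 = 10.7 V.
V_CE = 10.7 V > 0.2 V confirms active-region operation.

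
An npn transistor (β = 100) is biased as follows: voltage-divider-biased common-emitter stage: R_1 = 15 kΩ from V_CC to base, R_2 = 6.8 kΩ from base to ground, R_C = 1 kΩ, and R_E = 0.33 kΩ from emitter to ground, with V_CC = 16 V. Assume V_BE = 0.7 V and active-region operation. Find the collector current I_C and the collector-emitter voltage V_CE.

Thevenize the base divider: V_Th = V_CC·R_2/(R_1+R_2) = 16×6.8/21.8 = 4.99 V, R_Th = R_1‖R_2 = 4.68 kΩ.
Base-emitter loop: V_Th = I_B·R_Th + V_BE + (β+1)I_B·R_E, so I_B = (4.99 − 0.7) / (4.68 + 101×0.33) = 0.113 mA.
I_C = β·I_B = 100×0.113 = 11.3 mA, and I_E = (β+1)I_B = 11.4 mA.
V_CE = V_CC − I_C·R_C − I_E·R_E = 16 − 11.3×1 − 11.4×0.33 = 0.948 V.
V_CE = 0.948 V > 0.2 V confirms active-region operation.

I_C ≈ 11 mA, V_CE ≈ 0.95 V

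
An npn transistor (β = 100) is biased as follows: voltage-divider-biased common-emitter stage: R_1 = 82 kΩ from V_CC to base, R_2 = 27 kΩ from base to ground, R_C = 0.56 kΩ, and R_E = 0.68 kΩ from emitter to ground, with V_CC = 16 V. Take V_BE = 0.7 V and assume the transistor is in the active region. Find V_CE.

V_CE ≈ 11 V

Thevenize the base divider: V_Th = V_CC·R_2/(R_1+R_2) = 16×27/109 = 3.96 V, R_Th = R_1‖R_2 = 20.3 kΩ.
Base-emitter loop: V_Th = I_B·R_Th + V_BE + (β+1)I_B·R_E, so I_B = (3.96 − 0.7) / (20.3 + 101×0.68) = 0.0367 mA.
I_C = β·I_B = 100×0.0367 = 3.67 mA, and I_E = (β+1)I_B = 3.7 mA.
V_CE = V_CC − I_C·R_C − I_E·R_E = 16 − 3.67×0.56 − 3.7×0.68 = 11.4 V.
V_CE = 11.4 V > 0.2 V confirms active-region operation.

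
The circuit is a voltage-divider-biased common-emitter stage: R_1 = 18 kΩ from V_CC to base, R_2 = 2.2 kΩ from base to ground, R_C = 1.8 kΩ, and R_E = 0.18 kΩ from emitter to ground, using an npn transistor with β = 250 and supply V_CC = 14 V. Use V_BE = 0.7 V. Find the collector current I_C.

Thevenize the base divider: V_Th = V_CC·R_2/(R_1+R_2) = 14×2.2/20.2 = 1.52 V, R_Th = R_1‖R_2 = 1.96 kΩ.
Base-emitter loop: V_Th = I_B·R_Th + V_BE + (β+1)I_B·R_E, so I_B = (1.52 − 0.7) / (1.96 + 251×0.18) = 0.0175 mA.
I_C = β·I_B = 250×0.0175 = 4.37 mA, and I_E = (β+1)I_B = 4.39 mA.
V_CE = V_CC − I_C·R_C − I_E·R_E = 14 − 4.37×1.8 − 4.39×0.18 = 5.34 V.
V_CE = 5.34 V > 0.2 V confirms active-region operation.

I_C ≈ 4.4 mA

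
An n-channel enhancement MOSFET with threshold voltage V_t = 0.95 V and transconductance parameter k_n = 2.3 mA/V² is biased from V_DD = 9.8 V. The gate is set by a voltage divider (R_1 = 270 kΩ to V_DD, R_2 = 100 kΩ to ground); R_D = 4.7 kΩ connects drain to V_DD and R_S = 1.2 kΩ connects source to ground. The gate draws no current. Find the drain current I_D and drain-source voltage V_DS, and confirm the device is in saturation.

I_D ≈ 0.74 mA, V_DS ≈ 5.4 V

V_G = V_DD·R_2/(R_1+R_2) = 9.8×100/370 = 2.65 V.
Assume saturation: I_D = (k_n/2)(V_GS − V_t)² with V_GS = V_G − I_D·R_S = 2.65 − 1.2·I_D.
Substituting gives 1.66·I_D² − 5.69·I_D + 3.32 = 0, with roots I_D = 0.745 or 2.69 mA.
The root I_D = 2.69 mA gives V_GS = -0.579 V ≤ V_t, so take I_D = 0.745 mA.
Then V_GS = 1.75 V and V_DS = V_DD − I_D(R_D+R_S) = 9.8 − 0.745×5.9 = 5.41 V.
Saturation requires V_DS ≥ V_GS − V_t = 0.805 V; 5.41 ≥ 0.805 ✓.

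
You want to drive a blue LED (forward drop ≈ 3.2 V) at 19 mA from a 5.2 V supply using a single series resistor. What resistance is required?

The resistor drops V_S − V_D = 5.2 − 3.2 = 2 V at 19 mA.
R = 2 V / 19 mA = 0.105 kΩ.

R ≈ 0.11 kΩ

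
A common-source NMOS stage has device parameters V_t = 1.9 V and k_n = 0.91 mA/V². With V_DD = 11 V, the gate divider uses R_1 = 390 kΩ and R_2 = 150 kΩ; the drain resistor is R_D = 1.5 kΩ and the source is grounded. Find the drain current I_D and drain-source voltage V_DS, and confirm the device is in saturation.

I_D ≈ 0.61 mA, V_DS ≈ 10 V

V_G = V_DD·R_2/(R_1+R_2) = 11×150/540 = 3.06 V. With the source grounded, V_GS = V_G = 3.06 V.
Assume saturation: I_D = (k_n/2)(V_GS − V_t)² = (0.91/2)×(3.06 − 1.9)² = 0.455×1.16² = 0.608 mA.
V_DS = V_DD − I_D·R_D = 11 − 0.608×1.5 = 10.1 V.
Saturation requires V_DS ≥ V_GS − V_t = 1.16 V; 10.1 ≥ 1.16 ✓.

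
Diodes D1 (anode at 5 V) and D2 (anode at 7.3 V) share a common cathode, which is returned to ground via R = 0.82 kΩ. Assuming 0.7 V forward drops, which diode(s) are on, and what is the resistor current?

Only D2 conducts; I_R ≈ 8 mA

Assume both conduct. Then node N would need to be at both 5−0.7 = 4.3 V and 7.3−0.7 = 6.6 V, which is impossible.
Assume only D2 conducts: V_N = 7.3 − 0.7 = 6.6 V, so I_R = 6.6/0.82 = 8.05 mA.
Check D1: its anode-to-cathode voltage is 5 − 6.6 = -1.6 V < 0.7 V, so it is off. The assumption is consistent.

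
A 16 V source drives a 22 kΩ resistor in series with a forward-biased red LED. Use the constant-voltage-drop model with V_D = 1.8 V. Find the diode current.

KVL around the loop: 16 = V_D + I·R = 1.8 + I × 22 kΩ.
So I = (16 − 1.8) / 22 kΩ = 14.2 / 22 = 0.645 mA.

I ≈ 0.65 mA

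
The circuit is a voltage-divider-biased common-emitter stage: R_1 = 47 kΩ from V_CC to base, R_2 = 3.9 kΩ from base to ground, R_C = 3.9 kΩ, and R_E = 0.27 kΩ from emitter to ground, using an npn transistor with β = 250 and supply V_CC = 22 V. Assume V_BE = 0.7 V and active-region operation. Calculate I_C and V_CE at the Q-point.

I_C ≈ 3.5 mA, V_CE ≈ 7.6 V

Thevenize the base divider: V_Th = V_CC·R_2/(R_1+R_2) = 22×3.9/50.9 = 1.69 V, R_Th = R_1‖R_2 = 3.6 kΩ.
Base-emitter loop: V_Th = I_B·R_Th + V_BE + (β+1)I_B·R_E, so I_B = (1.69 − 0.7) / (3.6 + 251×0.27) = 0.0138 mA.
I_C = β·I_B = 250×0.0138 = 3.45 mA, and I_E = (β+1)I_B = 3.47 mA.
V_CE = V_CC − I_C·R_C − I_E·R_E = 22 − 3.45×3.9 − 3.47×0.27 = 7.6 V.
V_CE = 7.6 V > 0.2 V confirms active-region operation.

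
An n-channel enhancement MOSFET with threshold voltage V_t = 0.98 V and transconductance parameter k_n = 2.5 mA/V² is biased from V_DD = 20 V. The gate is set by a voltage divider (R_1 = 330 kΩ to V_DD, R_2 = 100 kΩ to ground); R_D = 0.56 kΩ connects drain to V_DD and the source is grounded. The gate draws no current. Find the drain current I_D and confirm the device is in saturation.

V_G = V_DD·R_2/(R_1+R_2) = 20×100/430 = 4.65 V. With the source grounded, V_GS = V_G = 4.65 V.
Assume saturation: I_D = (k_n/2)(V_GS − V_t)² = (2.5/2)×(4.65 − 0.98)² = 1.25×3.67² = 16.8 mA.
V_DS = V_DD − I_D·R_D = 20 − 16.8×0.56 = 10.6 V.
Saturation requires V_DS ≥ V_GS − V_t = 3.67 V; 10.6 ≥ 3.67 ✓.

I_D ≈ 17 mA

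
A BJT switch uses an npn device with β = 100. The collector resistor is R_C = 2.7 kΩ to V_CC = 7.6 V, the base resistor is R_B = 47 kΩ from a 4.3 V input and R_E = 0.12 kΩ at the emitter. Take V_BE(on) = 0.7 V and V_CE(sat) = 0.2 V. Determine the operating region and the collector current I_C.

saturation; I_C ≈ 2.6 mA

Assume active: I_B = (4.3 − 0.7)/(47 + 101×0.12) = 0.0609 mA, I_C = β·I_B = 6.09 mA.
Then V_CE = 7.6 − 6.09×2.7 − 6.15×0.12 = -9.58 V < 0.2 V — the active assumption fails.
Re-solve with V_CE = 0.2 V. KCL at the emitter: V_E/R_E = (V_BB−0.7−V_E)/R_B + (V_CC−0.2−V_E)/R_C, giving V_E = 0.323 V.
I_C = (V_CC − 0.2 − V_E)/R_C = (7.4 − 0.323)/2.7 = 2.62 mA.
Check: I_B = (3.6 − 0.323)/47 = 0.0697 mA, and β·I_B = 6.97 mA > I_C, confirming saturation.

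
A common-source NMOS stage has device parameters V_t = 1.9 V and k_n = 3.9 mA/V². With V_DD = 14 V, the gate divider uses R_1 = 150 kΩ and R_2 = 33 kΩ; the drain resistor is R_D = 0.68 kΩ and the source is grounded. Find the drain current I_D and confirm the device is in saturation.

V_G = V_DD·R_2/(R_1+R_2) = 14×33/183 = 2.52 V. With the source grounded, V_GS = V_G = 2.52 V.
Assume saturation: I_D = (k_n/2)(V_GS − V_t)² = (3.9/2)×(2.52 − 1.9)² = 1.95×0.625² = 0.761 mA.
V_DS = V_DD − I_D·R_D = 14 − 0.761×0.68 = 13.5 V.
Saturation requires V_DS ≥ V_GS − V_t = 0.625 V; 13.5 ≥ 0.625 ✓.

I_D ≈ 0.76 mA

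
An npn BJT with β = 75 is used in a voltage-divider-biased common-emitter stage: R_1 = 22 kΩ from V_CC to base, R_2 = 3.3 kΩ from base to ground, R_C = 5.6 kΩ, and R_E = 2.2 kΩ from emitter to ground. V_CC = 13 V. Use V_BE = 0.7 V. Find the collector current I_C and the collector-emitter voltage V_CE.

Thevenize the base divider: V_Th = V_CC·R_2/(R_1+R_2) = 13×3.3/25.3 = 1.7 V, R_Th = R_1‖R_2 = 2.87 kΩ.
Base-emitter loop: V_Th = I_B·R_Th + V_BE + (β+1)I_B·R_E, so I_B = (1.7 − 0.7) / (2.87 + 76×2.2) = 0.00585 mA.
I_C = β·I_B = 75×0.00585 = 0.439 mA, and I_E = (β+1)I_B = 0.445 mA.
V_CE = V_CC − I_C·R_C − I_E·R_E = 13 − 0.439×5.6 − 0.445×2.2 = 9.56 V.
V_CE = 9.56 V > 0.2 V confirms active-region operation.

I_C ≈ 0.44 mA, V_CE ≈ 9.6 V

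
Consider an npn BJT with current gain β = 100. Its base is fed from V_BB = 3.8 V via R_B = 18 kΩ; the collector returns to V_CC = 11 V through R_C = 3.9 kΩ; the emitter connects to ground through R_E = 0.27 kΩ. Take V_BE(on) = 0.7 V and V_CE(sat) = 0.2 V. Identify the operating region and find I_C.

saturation; I_C ≈ 2.6 mA

Assume active: I_B = (3.8 − 0.7)/(18 + 101×0.27) = 0.0685 mA, I_C = β·I_B = 6.85 mA.
Then V_CE = 11 − 6.85×3.9 − 6.92×0.27 = -17.6 V < 0.2 V — the active assumption fails.
Re-solve with V_CE = 0.2 V. KCL at the emitter: V_E/R_E = (V_BB−0.7−V_E)/R_B + (V_CC−0.2−V_E)/R_C, giving V_E = 0.732 V.
I_C = (V_CC − 0.2 − V_E)/R_C = (10.8 − 0.732)/3.9 = 2.58 mA.
Check: I_B = (3.1 − 0.732)/18 = 0.132 mA, and β·I_B = 13.2 mA > I_C, confirming saturation.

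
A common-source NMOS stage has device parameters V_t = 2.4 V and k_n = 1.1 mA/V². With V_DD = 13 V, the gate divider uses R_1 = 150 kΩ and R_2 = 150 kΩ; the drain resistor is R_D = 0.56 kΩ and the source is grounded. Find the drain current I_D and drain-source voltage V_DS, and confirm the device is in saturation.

V_G = V_DD·R_2/(R_1+R_2) = 13×150/300 = 6.5 V. With the source grounded, V_GS = V_G = 6.5 V.
Assume saturation: I_D = (k_n/2)(V_GS − V_t)² = (1.1/2)×(6.5 − 2.4)² = 0.55×4.1² = 9.25 mA.
V_DS = V_DD − I_D·R_D = 13 − 9.25×0.56 = 7.82 V.
Saturation requires V_DS ≥ V_GS − V_t = 4.1 V; 7.82 ≥ 4.1 ✓.

I_D ≈ 9.2 mA, V_DS ≈ 7.8 V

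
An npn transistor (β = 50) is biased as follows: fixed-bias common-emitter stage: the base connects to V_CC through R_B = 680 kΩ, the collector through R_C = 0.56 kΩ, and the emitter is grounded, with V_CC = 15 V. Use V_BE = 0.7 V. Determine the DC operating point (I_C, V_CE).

I_C ≈ 1.1 mA, V_CE ≈ 14 V

Base loop: V_CC = I_B·R_B + V_BE, so I_B = (15 − 0.7)/680 kΩ = 0.021 mA.
In the active region I_C = β·I_B = 50 × 0.021 = 1.05 mA.
Collector loop: V_CE = V_CC − I_C·R_C = 15 − 1.05×0.56 = 14.4 V.
Since V_CE = 14.4 V > V_CE(sat) ≈ 0.2 V, the transistor is in the active region as assumed.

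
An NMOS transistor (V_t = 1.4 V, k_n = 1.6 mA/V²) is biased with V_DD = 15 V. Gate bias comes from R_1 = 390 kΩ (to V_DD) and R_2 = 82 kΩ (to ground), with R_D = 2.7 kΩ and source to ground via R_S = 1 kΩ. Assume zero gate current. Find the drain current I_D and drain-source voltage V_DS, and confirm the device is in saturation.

V_G = V_DD·R_2/(R_1+R_2) = 15×82/472 = 2.61 V.
Assume saturation: I_D = (k_n/2)(V_GS − V_t)² with V_GS = V_G − I_D·R_S = 2.61 − 1·I_D.
Substituting gives 0.8·I_D² − 2.93·I_D + 1.16 = 0, with roots I_D = 0.453 or 3.21 mA.
The root I_D = 3.21 mA gives V_GS = -0.603 V ≤ V_t, so take I_D = 0.453 mA.
Then V_GS = 2.15 V and V_DS = V_DD − I_D(R_D+R_S) = 15 − 0.453×3.7 = 13.3 V.
Saturation requires V_DS ≥ V_GS − V_t = 0.753 V; 13.3 ≥ 0.753 ✓.

I_D ≈ 0.45 mA, V_DS ≈ 13 V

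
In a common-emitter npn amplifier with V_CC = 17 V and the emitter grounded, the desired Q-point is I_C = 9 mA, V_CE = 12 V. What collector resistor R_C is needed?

R_C ≈ 0.56 kΩ

Collector loop: V_CC = I_C·R_C + V_CE.
R_C = (V_CC − V_CE)/I_C = (17 − 12)/9 = 0.556 kΩ.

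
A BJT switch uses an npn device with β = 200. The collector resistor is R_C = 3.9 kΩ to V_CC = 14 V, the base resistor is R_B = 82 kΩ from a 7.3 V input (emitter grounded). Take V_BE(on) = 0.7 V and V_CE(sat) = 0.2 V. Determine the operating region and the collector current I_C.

Assume active: I_B = (7.3 − 0.7)/82 = 0.0805 mA, giving I_C = β·I_B = 16.1 mA.
But then V_CE = 14 − 16.1×3.9 = -48.8 V < V_CE(sat) = 0.2 V — impossible in the active region.
So the transistor is saturated. With V_CE = 0.2 V, I_C = (V_CC − 0.2)/R_C = 13.8/3.9 = 3.54 mA.
Check: β·I_B = 16.1 mA > I_C = 3.54 mA, confirming saturation.

saturation; I_C ≈ 3.5 mA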